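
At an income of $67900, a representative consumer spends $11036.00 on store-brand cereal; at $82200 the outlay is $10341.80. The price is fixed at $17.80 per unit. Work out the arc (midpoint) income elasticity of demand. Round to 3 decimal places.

-0.341

With a constant price, Q₁ = 11036.00/17.80 = 620.000 and Q₂ = 10341.80/17.80 = 581.000 (equivalently, work directly with expenditure since P cancels).
Midpoint %ΔQ = (10341.80 − 11036.00)/10688.90 = -0.06495; midpoint %ΔI = (82200 − 67900)/75050 = 0.19054.
η = -0.06495 / 0.19054 = -0.341.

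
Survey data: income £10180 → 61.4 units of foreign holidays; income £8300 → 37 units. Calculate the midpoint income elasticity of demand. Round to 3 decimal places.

2.437

ΔQ = 37 − 61.4 = -24.4; midpoint Q̄ = (61.4 + 37)/2 = 49.2.
ΔI = 8300 − 10180 = -1880; midpoint Ī = (10180 + 8300)/2 = 9240.
η = (ΔQ/Q̄) ÷ (ΔI/Ī) = (-24.4/49.2) ÷ (-1880/9240) = 2.437.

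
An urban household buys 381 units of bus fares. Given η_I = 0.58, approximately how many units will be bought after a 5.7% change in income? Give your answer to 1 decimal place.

%ΔQ ≈ η × %ΔI = 0.58 × 5.7% = 3.306%.
New Q ≈ 381 × (1 + 0.03306) = 393.6.

393.6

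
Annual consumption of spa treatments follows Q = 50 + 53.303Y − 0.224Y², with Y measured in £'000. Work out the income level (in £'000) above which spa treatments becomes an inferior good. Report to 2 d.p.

dQ/dY = 53.303 − 0.448Y.
The good is inferior where dQ/dY < 0. Setting dQ/dY = 0 gives Y = 53.303 / 0.448 = 118.98.

118.98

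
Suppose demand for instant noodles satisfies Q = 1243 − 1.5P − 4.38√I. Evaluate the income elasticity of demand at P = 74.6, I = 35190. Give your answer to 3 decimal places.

-1.328

At P = 74.6, I = 35190: Q = 309.456.
Holding P constant, ∂Q/∂I = -4.38/(2√I) = -0.0116744.
η_I = (∂Q/∂I)·(I/Q) = -0.0116744 × (35190/309.456) = -1.328.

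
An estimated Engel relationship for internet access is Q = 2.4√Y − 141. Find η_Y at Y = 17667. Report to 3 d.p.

At Y = 17667: Q = 178.001.
dQ/dY = 2.4/(2√Y) = 0.00902817 at this income.
η = (dQ/dY)·(Y/Q) = 0.00902817 × (17667/178.001) = 0.896.

0.896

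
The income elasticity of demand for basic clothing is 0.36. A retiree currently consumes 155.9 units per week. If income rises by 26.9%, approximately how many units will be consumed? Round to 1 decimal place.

%ΔQ ≈ η × %ΔI = 0.36 × 26.9% = 9.684%.
New Q ≈ 155.9 × (1 + 0.09684) = 171.0.

171.0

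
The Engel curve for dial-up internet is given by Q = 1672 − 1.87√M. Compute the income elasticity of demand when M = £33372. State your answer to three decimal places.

At M = 33372: Q = 1330.388.
dQ/dM = -1.87/(2√M) = -0.00511824 at this income.
η = (dQ/dM)·(M/Q) = -0.00511824 × (33372/1330.388) = -0.128.

-0.128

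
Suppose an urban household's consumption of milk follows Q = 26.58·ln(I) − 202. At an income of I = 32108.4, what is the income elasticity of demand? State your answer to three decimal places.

0.360

At I = 32108.4: Q = 73.817.
dQ/dI = 26.58/I = 0.000827821 at this income.
η = (dQ/dI)·(I/Q) = 0.000827821 × (32108.4/73.817) = 0.360.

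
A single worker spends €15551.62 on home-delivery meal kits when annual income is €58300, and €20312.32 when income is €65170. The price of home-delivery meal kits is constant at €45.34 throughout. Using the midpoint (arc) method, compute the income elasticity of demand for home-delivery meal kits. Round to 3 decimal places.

With a constant price, Q₁ = 15551.62/45.34 = 343.000 and Q₂ = 20312.32/45.34 = 448.000 (equivalently, work directly with expenditure since P cancels).
Midpoint %ΔQ = (20312.32 − 15551.62)/17931.97 = 0.26549; midpoint %ΔI = (65170 − 58300)/61735 = 0.11128.
η = 0.26549 / 0.11128 = 2.386.

2.386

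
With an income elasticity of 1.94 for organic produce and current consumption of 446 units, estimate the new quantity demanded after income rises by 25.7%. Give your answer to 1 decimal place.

668.4

%ΔQ ≈ η × %ΔI = 1.94 × 25.7% = 49.858%.
New Q ≈ 446 × (1 + 0.49858) = 668.4.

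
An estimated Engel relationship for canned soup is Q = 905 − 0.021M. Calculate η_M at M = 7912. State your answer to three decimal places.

-0.225

At M = 7912: Q = 738.848.
dQ/dM = −0.021.
η = (dQ/dM)·(M/Q) = -0.021 × (7912/738.848) = -0.225.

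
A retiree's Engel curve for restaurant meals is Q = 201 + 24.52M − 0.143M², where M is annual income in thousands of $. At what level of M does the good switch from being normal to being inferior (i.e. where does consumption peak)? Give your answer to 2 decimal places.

85.73

dQ/dM = 24.52 − 0.286M.
The good is inferior where dQ/dM < 0. Setting dQ/dM = 0 gives M = 24.52 / 0.286 = 85.73.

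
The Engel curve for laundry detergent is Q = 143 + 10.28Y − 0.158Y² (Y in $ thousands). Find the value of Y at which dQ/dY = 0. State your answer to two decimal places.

32.53

dQ/dY = 10.28 − 0.316Y.
The good is inferior where dQ/dY < 0. Setting dQ/dY = 0 gives Y = 10.28 / 0.316 = 32.53.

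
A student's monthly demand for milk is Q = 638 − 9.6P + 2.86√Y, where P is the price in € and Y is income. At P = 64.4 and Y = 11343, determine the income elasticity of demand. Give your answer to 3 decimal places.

0.470

At P = 64.4, Y = 11343: Q = 324.360.
Holding P constant, ∂Q/∂Y = 2.86/(2√Y) = 0.0134268.
η_Y = (∂Q/∂Y)·(Y/Q) = 0.0134268 × (11343/324.360) = 0.470.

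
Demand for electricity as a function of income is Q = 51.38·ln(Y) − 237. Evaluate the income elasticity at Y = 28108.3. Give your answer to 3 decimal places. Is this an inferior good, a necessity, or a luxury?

0.178 (necessity)

At Y = 28108.3: Q = 289.327.
dQ/dY = 51.38/Y = 0.00182793 at this income.
η = (dQ/dY)·(Y/Q) = 0.00182793 × (28108.3/289.327) = 0.178.
Since 0 < η < 1, the good is a necessity.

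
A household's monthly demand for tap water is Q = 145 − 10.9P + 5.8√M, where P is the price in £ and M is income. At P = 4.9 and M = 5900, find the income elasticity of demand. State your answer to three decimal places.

At P = 4.9, M = 5900: Q = 537.096.
Holding P constant, ∂Q/∂M = 5.8/(2√M) = 0.0377548.
η_M = (∂Q/∂M)·(M/Q) = 0.0377548 × (5900/537.096) = 0.415.

0.415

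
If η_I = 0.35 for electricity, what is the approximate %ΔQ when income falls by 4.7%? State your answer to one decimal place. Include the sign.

%ΔQ ≈ η × %ΔI = 0.35 × (-4.7%) = -1.6%.

-1.6%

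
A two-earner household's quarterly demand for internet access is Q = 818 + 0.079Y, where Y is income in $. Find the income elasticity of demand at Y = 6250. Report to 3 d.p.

0.376

At Y = 6250: Q = 1311.750.
dQ/dY = 0.079.
η = (dQ/dY)·(Y/Q) = 0.079 × (6250/1311.750) = 0.376.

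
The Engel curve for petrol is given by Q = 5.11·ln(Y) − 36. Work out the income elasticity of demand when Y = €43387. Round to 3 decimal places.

0.275

At Y = 43387: Q = 18.564.
dQ/dY = 5.11/Y = 0.000117777 at this income.
η = (dQ/dY)·(Y/Q) = 0.000117777 × (43387/18.564) = 0.275.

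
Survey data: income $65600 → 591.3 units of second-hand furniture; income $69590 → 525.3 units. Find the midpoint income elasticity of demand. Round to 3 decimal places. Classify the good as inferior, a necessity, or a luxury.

-2.003 (inferior good)

ΔQ = 525.3 − 591.3 = -66; midpoint Q̄ = (591.3 + 525.3)/2 = 558.3.
ΔI = 69590 − 65600 = 3990; midpoint Ī = (65600 + 69590)/2 = 67595.
η = (ΔQ/Q̄) ÷ (ΔI/Ī) = (-66/558.3) ÷ (3990/67595) = -2.003.
η < 0 ⇒ inferior good.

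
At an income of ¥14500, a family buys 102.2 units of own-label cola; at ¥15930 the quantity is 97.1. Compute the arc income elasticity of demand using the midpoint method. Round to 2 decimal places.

-0.54

ΔQ = 97.1 − 102.2 = -5.1; midpoint Q̄ = (102.2 + 97.1)/2 = 99.65.
ΔI = 15930 − 14500 = 1430; midpoint Ī = (14500 + 15930)/2 = 15215.
η = (ΔQ/Q̄) ÷ (ΔI/Ī) = (-5.1/99.65) ÷ (1430/15215) = -0.54.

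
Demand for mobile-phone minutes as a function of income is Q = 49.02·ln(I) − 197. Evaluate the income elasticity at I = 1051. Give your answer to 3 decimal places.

0.340

At I = 1051: Q = 144.057.
dQ/dI = 49.02/I = 0.0466413 at this income.
η = (dQ/dI)·(I/Q) = 0.0466413 × (1051/144.057) = 0.340.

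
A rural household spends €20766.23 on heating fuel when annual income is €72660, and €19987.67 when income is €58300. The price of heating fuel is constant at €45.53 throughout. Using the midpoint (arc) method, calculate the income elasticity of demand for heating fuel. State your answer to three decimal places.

With a constant price, Q₁ = 20766.23/45.53 = 456.100 and Q₂ = 19987.67/45.53 = 439.000 (equivalently, work directly with expenditure since P cancels).
Midpoint %ΔQ = (19987.67 − 20766.23)/20376.95 = -0.03821; midpoint %ΔI = (58300 − 72660)/65480 = -0.21930.
η = -0.03821 / -0.21930 = 0.174.

0.174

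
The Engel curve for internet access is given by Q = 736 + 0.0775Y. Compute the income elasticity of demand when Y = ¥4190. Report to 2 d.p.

At Y = 4190: Q = 1060.725.
dQ/dY = 0.0775.
η = (dQ/dY)·(Y/Q) = 0.0775 × (4190/1060.725) = 0.31.

0.31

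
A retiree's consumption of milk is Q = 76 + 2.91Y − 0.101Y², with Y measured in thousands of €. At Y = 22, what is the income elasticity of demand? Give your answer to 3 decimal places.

At Y = 22: Q = 91.1360.
dQ/dY = 2.91 − 0.202Y = -1.53400.
η = (dQ/dY)·(Y/Q) = -1.53400 × (22/91.1360) = -0.370.

-0.370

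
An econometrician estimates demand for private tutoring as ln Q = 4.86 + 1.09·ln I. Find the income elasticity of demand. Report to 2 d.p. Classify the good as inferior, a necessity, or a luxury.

1.09 (luxury)

In a log-linear demand, the coefficient on ln I is the income elasticity.
So η = 1.09.
η > 1 ⇒ luxury.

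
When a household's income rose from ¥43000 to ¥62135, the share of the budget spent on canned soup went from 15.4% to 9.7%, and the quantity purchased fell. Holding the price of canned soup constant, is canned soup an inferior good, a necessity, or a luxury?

Quantity demanded falls as income rises, so η < 0.

inferior good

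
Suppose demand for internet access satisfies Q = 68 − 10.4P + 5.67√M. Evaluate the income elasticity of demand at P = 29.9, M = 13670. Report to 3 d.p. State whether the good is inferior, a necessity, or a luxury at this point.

0.789 (necessity)

At P = 29.9, M = 13670: Q = 419.969.
Holding P constant, ∂Q/∂M = 5.67/(2√M) = 0.0242476.
η_M = (∂Q/∂M)·(M/Q) = 0.0242476 × (13670/419.969) = 0.789.
Since 0 < η < 1, this is a necessity.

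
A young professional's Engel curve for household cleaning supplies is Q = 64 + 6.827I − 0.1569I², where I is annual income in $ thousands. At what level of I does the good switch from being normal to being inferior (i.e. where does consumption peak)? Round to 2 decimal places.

21.76

dQ/dI = 6.827 − 0.3138I.
The good is inferior where dQ/dI < 0. Setting dQ/dI = 0 gives I = 6.827 / 0.3138 = 21.76.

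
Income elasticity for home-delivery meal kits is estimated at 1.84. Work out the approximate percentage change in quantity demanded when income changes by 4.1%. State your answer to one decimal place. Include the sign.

%ΔQ ≈ η × %ΔI = 1.84 × 4.1% = 7.5%.

7.5%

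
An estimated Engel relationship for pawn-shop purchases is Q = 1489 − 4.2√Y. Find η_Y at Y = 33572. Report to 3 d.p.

-0.535

At Y = 33572: Q = 719.448.
dQ/dY = -4.2/(2√Y) = -0.0114612 at this income.
η = (dQ/dY)·(Y/Q) = -0.0114612 × (33572/719.448) = -0.535.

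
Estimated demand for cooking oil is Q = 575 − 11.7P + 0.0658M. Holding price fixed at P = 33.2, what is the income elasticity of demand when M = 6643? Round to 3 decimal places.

At P = 33.2, M = 6643: Q = 623.669.
Holding P constant, ∂Q/∂M = 0.0658.
η_M = (∂Q/∂M)·(M/Q) = 0.0658 × (6643/623.669) = 0.701.

0.701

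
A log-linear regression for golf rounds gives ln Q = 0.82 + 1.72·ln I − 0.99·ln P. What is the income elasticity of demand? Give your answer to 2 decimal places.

In a log-linear demand, the coefficient on ln I is the income elasticity.
So η = 1.72.

1.72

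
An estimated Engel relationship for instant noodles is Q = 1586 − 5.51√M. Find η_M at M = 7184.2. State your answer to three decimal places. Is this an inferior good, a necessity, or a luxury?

-0.209 (inferior good)

At M = 7184.2: Q = 1118.974.
dQ/dM = -5.51/(2√M) = -0.0325037 at this income.
η = (dQ/dM)·(M/Q) = -0.0325037 × (7184.2/1118.974) = -0.209.
Since η < 0, the good is an inferior good.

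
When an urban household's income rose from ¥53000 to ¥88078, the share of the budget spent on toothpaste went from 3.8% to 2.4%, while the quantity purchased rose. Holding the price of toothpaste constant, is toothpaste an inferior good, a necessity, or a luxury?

Quantity rises but the budget share falls as income rises, so 0 < η < 1.

necessity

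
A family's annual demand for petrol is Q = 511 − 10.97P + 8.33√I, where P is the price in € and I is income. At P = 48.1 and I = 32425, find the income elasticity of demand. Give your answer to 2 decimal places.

At P = 48.1, I = 32425: Q = 1483.321.
Holding P constant, ∂Q/∂I = 8.33/(2√I) = 0.02313.
η_I = (∂Q/∂I)·(I/Q) = 0.02313 × (32425/1483.321) = 0.51.

0.51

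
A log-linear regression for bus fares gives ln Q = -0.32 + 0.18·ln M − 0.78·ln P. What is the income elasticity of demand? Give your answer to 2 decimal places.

0.18

In a log-linear demand, the coefficient on ln M is the income elasticity.
So η = 0.18.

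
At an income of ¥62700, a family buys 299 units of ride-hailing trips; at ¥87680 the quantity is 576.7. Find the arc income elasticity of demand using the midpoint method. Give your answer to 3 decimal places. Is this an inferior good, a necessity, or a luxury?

1.909 (luxury)

ΔQ = 576.7 − 299 = 277.7; midpoint Q̄ = (299 + 576.7)/2 = 437.85.
ΔI = 87680 − 62700 = 24980; midpoint Ī = (62700 + 87680)/2 = 75190.
η = (ΔQ/Q̄) ÷ (ΔI/Ī) = (277.7/437.85) ÷ (24980/75190) = 1.909.
η > 1 ⇒ luxury.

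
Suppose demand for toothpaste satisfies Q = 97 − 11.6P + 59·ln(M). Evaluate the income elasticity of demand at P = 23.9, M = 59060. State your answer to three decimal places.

0.126

At P = 23.9, M = 59060: Q = 467.952.
Holding P constant, ∂Q/∂M = 59/M = 0.000998984.
η_M = (∂Q/∂M)·(M/Q) = 0.000998984 × (59060/467.952) = 0.126.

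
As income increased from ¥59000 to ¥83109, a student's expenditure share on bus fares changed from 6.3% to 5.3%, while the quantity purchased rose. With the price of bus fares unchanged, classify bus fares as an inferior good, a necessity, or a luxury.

Quantity rises but the budget share falls as income rises, so 0 < η < 1.

necessity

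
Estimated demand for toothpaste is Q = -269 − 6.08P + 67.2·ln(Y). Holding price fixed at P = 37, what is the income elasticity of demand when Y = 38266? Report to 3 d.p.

0.312

At P = 37, Y = 38266: Q = 215.156.
Holding P constant, ∂Q/∂Y = 67.2/Y = 0.00175613.
η_Y = (∂Q/∂Y)·(Y/Q) = 0.00175613 × (38266/215.156) = 0.312.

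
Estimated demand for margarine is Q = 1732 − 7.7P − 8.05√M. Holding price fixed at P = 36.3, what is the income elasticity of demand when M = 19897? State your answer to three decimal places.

-1.791

At P = 36.3, M = 19897: Q = 316.983.
Holding P constant, ∂Q/∂M = -8.05/(2√M) = -0.0285346.
η_M = (∂Q/∂M)·(M/Q) = -0.0285346 × (19897/316.983) = -1.791.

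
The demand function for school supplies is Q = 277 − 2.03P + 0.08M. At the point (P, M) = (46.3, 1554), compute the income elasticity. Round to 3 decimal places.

0.405

At P = 46.3, M = 1554: Q = 307.331.
Holding P constant, ∂Q/∂M = 0.08.
η_M = (∂Q/∂M)·(M/Q) = 0.08 × (1554/307.331) = 0.405.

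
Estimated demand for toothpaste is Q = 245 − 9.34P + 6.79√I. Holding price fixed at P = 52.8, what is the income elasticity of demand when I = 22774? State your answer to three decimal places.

0.660

At P = 52.8, I = 22774: Q = 776.531.
Holding P constant, ∂Q/∂I = 6.79/(2√I) = 0.0224968.
η_I = (∂Q/∂I)·(I/Q) = 0.0224968 × (22774/776.531) = 0.660.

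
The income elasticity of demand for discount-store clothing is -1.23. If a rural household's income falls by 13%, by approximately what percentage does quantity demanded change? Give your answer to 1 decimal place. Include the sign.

%ΔQ ≈ η × %ΔI = -1.23 × (-13%) = 16.0%.

16.0%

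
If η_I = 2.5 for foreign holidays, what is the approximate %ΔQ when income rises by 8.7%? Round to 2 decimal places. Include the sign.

%ΔQ ≈ η × %ΔI = 2.5 × 8.7% = 21.75%.

21.75%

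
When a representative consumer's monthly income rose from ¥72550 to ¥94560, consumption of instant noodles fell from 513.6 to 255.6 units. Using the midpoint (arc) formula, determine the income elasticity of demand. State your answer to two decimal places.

ΔQ = 255.6 − 513.6 = -258; midpoint Q̄ = (513.6 + 255.6)/2 = 384.6.
ΔI = 94560 − 72550 = 22010; midpoint Ī = (72550 + 94560)/2 = 83555.
η = (ΔQ/Q̄) ÷ (ΔI/Ī) = (-258/384.6) ÷ (22010/83555) = -2.55.

-2.55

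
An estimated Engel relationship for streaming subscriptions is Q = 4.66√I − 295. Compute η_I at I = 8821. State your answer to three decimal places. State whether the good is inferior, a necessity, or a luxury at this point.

1.534 (luxury)

At I = 8821: Q = 142.668.
dQ/dI = 4.66/(2√I) = 0.0248083 at this income.
η = (dQ/dI)·(I/Q) = 0.0248083 × (8821/142.668) = 1.534.
Since η > 1, the good is a luxury.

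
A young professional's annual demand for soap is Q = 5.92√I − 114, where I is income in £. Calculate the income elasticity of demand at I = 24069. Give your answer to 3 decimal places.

0.571

At I = 24069: Q = 804.440.
dQ/dI = 5.92/(2√I) = 0.0190793 at this income.
η = (dQ/dI)·(I/Q) = 0.0190793 × (24069/804.440) = 0.571.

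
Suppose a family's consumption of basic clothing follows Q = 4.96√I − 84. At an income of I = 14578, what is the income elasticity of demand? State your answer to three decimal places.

0.582

At I = 14578: Q = 514.867.
dQ/dI = 4.96/(2√I) = 0.0205401 at this income.
η = (dQ/dI)·(I/Q) = 0.0205401 × (14578/514.867) = 0.582.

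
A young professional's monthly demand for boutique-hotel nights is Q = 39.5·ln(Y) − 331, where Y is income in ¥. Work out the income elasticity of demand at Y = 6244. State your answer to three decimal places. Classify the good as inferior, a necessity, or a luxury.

At Y = 6244: Q = 14.205.
dQ/dY = 39.5/Y = 0.00632607 at this income.
η = (dQ/dY)·(Y/Q) = 0.00632607 × (6244/14.205) = 2.781.
Since η > 1, the good is a luxury.

2.781 (luxury)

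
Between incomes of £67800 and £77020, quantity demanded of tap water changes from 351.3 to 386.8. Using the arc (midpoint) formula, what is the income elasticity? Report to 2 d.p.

ΔQ = 386.8 − 351.3 = 35.5; midpoint Q̄ = (351.3 + 386.8)/2 = 369.05.
ΔI = 77020 − 67800 = 9220; midpoint Ī = (67800 + 77020)/2 = 72410.
η = (ΔQ/Q̄) ÷ (ΔI/Ī) = (35.5/369.05) ÷ (9220/72410) = 0.76.

0.76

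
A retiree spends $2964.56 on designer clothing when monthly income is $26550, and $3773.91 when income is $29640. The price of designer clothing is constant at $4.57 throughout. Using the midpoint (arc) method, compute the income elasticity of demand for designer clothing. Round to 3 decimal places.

2.184

With a constant price, Q₁ = 2964.56/4.57 = 648.700 and Q₂ = 3773.91/4.57 = 825.801 (equivalently, work directly with expenditure since P cancels).
Midpoint %ΔQ = (3773.91 − 2964.56)/3369.23 = 0.24022; midpoint %ΔI = (29640 − 26550)/28095 = 0.10998.
η = 0.24022 / 0.10998 = 2.184.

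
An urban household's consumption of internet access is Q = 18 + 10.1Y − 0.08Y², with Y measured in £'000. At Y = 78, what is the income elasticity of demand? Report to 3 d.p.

-0.582

At Y = 78: Q = 319.0800.
dQ/dY = 10.1 − 0.16Y = -2.38000.
η = (dQ/dY)·(Y/Q) = -2.38000 × (78/319.0800) = -0.582.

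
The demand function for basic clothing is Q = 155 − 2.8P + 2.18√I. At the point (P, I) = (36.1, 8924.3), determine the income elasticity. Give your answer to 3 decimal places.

At P = 36.1, I = 8924.3: Q = 259.861.
Holding P constant, ∂Q/∂I = 2.18/(2√I) = 0.0115382.
η_I = (∂Q/∂I)·(I/Q) = 0.0115382 × (8924.3/259.861) = 0.396.

0.396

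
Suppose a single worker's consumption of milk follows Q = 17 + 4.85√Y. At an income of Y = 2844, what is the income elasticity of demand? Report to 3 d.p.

0.469

At Y = 2844: Q = 275.646.
dQ/dY = 4.85/(2√Y) = 0.0454723 at this income.
η = (dQ/dY)·(Y/Q) = 0.0454723 × (2844/275.646) = 0.469.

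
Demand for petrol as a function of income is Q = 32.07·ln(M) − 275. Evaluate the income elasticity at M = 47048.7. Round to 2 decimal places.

At M = 47048.7: Q = 70.039.
dQ/dM = 32.07/M = 0.000681634 at this income.
η = (dQ/dM)·(M/Q) = 0.000681634 × (47048.7/70.039) = 0.46.

0.46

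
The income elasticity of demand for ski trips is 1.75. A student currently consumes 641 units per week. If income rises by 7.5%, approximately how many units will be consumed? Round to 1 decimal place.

%ΔQ ≈ η × %ΔI = 1.75 × 7.5% = 13.125%.
New Q ≈ 641 × (1 + 0.13125) = 725.1.

725.1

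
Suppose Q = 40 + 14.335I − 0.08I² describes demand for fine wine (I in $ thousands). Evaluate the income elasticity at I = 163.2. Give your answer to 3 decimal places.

At I = 163.2: Q = 248.7328.
dQ/dI = 14.335 − 0.16I = -11.77700.
η = (dQ/dI)·(I/Q) = -11.77700 × (163.2/248.7328) = -7.727.

-7.727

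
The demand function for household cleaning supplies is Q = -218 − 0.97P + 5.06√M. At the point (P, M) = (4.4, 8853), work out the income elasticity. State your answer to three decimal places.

0.938

At P = 4.4, M = 8853: Q = 253.829.
Holding P constant, ∂Q/∂M = 5.06/(2√M) = 0.026889.
η_M = (∂Q/∂M)·(M/Q) = 0.026889 × (8853/253.829) = 0.938.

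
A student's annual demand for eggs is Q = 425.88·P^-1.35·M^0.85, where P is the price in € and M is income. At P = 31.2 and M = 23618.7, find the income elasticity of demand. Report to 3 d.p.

0.850

For a multiplicative demand Q = A·P^α·M^β, the income elasticity is β everywhere.
Here β = 0.85, so η = 0.850.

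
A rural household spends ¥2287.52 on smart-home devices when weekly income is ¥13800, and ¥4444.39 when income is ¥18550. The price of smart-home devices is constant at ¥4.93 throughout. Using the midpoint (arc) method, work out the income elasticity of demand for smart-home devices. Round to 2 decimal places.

With a constant price, Q₁ = 2287.52/4.93 = 464.000 and Q₂ = 4444.39/4.93 = 901.499 (equivalently, work directly with expenditure since P cancels).
Midpoint %ΔQ = (4444.39 − 2287.52)/3365.96 = 0.64079; midpoint %ΔI = (18550 − 13800)/16175 = 0.29366.
η = 0.64079 / 0.29366 = 2.18.

2.18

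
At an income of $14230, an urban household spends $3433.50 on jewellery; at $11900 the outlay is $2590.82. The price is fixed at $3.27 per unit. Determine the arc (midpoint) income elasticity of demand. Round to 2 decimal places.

With a constant price, Q₁ = 3433.50/3.27 = 1050.000 and Q₂ = 2590.82/3.27 = 792.300 (equivalently, work directly with expenditure since P cancels).
Midpoint %ΔQ = (2590.82 − 3433.50)/3012.16 = -0.27976; midpoint %ΔI = (11900 − 14230)/13065 = -0.17834.
η = -0.27976 / -0.17834 = 1.57.

1.57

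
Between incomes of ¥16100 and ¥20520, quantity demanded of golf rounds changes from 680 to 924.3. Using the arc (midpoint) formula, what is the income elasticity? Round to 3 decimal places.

1.262

ΔQ = 924.3 − 680 = 244.3; midpoint Q̄ = (680 + 924.3)/2 = 802.15.
ΔI = 20520 − 16100 = 4420; midpoint Ī = (16100 + 20520)/2 = 18310.
η = (ΔQ/Q̄) ÷ (ΔI/Ī) = (244.3/802.15) ÷ (4420/18310) = 1.262.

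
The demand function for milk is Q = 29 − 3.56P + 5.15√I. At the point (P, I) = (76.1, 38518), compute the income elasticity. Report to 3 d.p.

0.657

At P = 76.1, I = 38518: Q = 768.823.
Holding P constant, ∂Q/∂I = 5.15/(2√I) = 0.0131203.
η_I = (∂Q/∂I)·(I/Q) = 0.0131203 × (38518/768.823) = 0.657.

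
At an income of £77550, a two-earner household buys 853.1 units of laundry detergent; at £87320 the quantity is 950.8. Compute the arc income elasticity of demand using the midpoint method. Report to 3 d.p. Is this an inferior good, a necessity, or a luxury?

ΔQ = 950.8 − 853.1 = 97.7; midpoint Q̄ = (853.1 + 950.8)/2 = 901.95.
ΔI = 87320 − 77550 = 9770; midpoint Ī = (77550 + 87320)/2 = 82435.
η = (ΔQ/Q̄) ÷ (ΔI/Ī) = (97.7/901.95) ÷ (9770/82435) = 0.914.
0 < η < 1 ⇒ necessity.

0.914 (necessity)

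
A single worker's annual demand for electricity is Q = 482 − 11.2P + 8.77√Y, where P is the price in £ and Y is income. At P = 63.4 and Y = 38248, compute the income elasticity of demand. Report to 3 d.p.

0.577

At P = 63.4, Y = 38248: Q = 1487.077.
Holding P constant, ∂Q/∂Y = 8.77/(2√Y) = 0.0224215.
η_Y = (∂Q/∂Y)·(Y/Q) = 0.0224215 × (38248/1487.077) = 0.577.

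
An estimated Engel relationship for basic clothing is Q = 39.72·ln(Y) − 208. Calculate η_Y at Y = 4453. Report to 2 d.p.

0.32

At Y = 4453: Q = 125.701.
dQ/dY = 39.72/Y = 0.00891983 at this income.
η = (dQ/dY)·(Y/Q) = 0.00891983 × (4453/125.701) = 0.32.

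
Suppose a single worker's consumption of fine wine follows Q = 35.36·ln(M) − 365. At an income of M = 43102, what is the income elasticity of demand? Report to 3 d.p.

At M = 43102: Q = 12.338.
dQ/dM = 35.36/M = 0.00082038 at this income.
η = (dQ/dM)·(M/Q) = 0.00082038 × (43102/12.338) = 2.866.

2.866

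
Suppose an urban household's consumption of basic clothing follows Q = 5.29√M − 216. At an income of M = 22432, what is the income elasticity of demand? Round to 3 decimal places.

0.687

At M = 22432: Q = 576.300.
dQ/dM = 5.29/(2√M) = 0.01766 at this income.
η = (dQ/dM)·(M/Q) = 0.01766 × (22432/576.300) = 0.687.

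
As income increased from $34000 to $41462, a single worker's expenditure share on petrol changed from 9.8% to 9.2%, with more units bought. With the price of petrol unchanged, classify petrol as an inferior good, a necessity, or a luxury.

necessity

Quantity rises but the budget share falls as income rises, so 0 < η < 1.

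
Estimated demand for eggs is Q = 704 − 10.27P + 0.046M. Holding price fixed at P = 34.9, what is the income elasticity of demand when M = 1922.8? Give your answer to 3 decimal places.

At P = 34.9, M = 1922.8: Q = 434.026.
Holding P constant, ∂Q/∂M = 0.046.
η_M = (∂Q/∂M)·(M/Q) = 0.046 × (1922.8/434.026) = 0.204.

0.204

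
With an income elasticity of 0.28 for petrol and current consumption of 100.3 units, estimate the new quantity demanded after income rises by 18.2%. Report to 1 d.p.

105.4

%ΔQ ≈ η × %ΔI = 0.28 × 18.2% = 5.096%.
New Q ≈ 100.3 × (1 + 0.05096) = 105.4.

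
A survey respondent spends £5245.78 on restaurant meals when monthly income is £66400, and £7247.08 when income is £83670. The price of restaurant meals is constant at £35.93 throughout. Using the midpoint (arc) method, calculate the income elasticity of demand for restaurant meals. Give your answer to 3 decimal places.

1.392

With a constant price, Q₁ = 5245.78/35.93 = 146.000 and Q₂ = 7247.08/35.93 = 201.700 (equivalently, work directly with expenditure since P cancels).
Midpoint %ΔQ = (7247.08 − 5245.78)/6246.43 = 0.32039; midpoint %ΔI = (83670 − 66400)/75035 = 0.23016.
η = 0.32039 / 0.23016 = 1.392.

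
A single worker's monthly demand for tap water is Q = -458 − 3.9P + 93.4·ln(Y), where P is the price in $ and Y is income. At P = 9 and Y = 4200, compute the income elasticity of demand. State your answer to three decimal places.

0.326

At P = 9, Y = 4200: Q = 286.121.
Holding P constant, ∂Q/∂Y = 93.4/Y = 0.0222381.
η_Y = (∂Q/∂Y)·(Y/Q) = 0.0222381 × (4200/286.121) = 0.326.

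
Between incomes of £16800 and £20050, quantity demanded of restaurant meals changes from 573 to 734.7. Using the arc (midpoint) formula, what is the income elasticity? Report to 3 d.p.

ΔQ = 734.7 − 573 = 161.7; midpoint Q̄ = (573 + 734.7)/2 = 653.85.
ΔI = 20050 − 16800 = 3250; midpoint Ī = (16800 + 20050)/2 = 18425.
η = (ΔQ/Q̄) ÷ (ΔI/Ī) = (161.7/653.85) ÷ (3250/18425) = 1.402.

1.402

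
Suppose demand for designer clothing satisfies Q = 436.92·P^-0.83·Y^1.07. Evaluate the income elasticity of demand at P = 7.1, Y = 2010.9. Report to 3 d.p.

1.070

For a multiplicative demand Q = A·P^α·Y^β, the income elasticity is β everywhere.
Here β = 1.07, so η = 1.070.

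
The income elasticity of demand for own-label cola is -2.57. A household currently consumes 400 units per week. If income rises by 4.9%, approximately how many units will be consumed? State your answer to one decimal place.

%ΔQ ≈ η × %ΔI = -2.57 × 4.9% = -12.593%.
New Q ≈ 400 × (1 − 0.12593) = 349.6.

349.6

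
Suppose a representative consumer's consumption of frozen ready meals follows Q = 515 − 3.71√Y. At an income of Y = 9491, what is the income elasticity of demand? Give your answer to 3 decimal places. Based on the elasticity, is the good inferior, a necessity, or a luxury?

At Y = 9491: Q = 153.565.
dQ/dY = -3.71/(2√Y) = -0.0190409 at this income.
η = (dQ/dY)·(Y/Q) = -0.0190409 × (9491/153.565) = -1.177.
Since η < 0, the good is an inferior good.

-1.177 (inferior good)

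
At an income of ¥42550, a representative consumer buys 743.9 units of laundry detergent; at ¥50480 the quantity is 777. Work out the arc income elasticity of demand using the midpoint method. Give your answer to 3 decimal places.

0.255

ΔQ = 777 − 743.9 = 33.1; midpoint Q̄ = (743.9 + 777)/2 = 760.45.
ΔI = 50480 − 42550 = 7930; midpoint Ī = (42550 + 50480)/2 = 46515.
η = (ΔQ/Q̄) ÷ (ΔI/Ī) = (33.1/760.45) ÷ (7930/46515) = 0.255.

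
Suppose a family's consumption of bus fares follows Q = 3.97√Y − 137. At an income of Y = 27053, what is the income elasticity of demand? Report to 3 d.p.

At Y = 27053: Q = 515.978.
dQ/dY = 3.97/(2√Y) = 0.0120685 at this income.
η = (dQ/dY)·(Y/Q) = 0.0120685 × (27053/515.978) = 0.633.

0.633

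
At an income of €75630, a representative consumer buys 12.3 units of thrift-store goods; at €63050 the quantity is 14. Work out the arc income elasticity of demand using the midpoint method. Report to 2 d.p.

-0.71

ΔQ = 14 − 12.3 = 1.7; midpoint Q̄ = (12.3 + 14)/2 = 13.15.
ΔI = 63050 − 75630 = -12580; midpoint Ī = (75630 + 63050)/2 = 69340.
η = (ΔQ/Q̄) ÷ (ΔI/Ī) = (1.7/13.15) ÷ (-12580/69340) = -0.71.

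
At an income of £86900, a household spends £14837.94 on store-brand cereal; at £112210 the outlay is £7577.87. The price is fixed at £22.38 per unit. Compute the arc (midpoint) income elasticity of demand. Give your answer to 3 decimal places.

With a constant price, Q₁ = 14837.94/22.38 = 663.000 and Q₂ = 7577.87/22.38 = 338.600 (equivalently, work directly with expenditure since P cancels).
Midpoint %ΔQ = (7577.87 − 14837.94)/11207.91 = -0.64776; midpoint %ΔI = (112210 − 86900)/99555 = 0.25423.
η = -0.64776 / 0.25423 = -2.548.

-2.548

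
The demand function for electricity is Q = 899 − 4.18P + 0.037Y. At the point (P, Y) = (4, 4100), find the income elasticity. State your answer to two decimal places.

0.15

At P = 4, Y = 4100: Q = 1033.980.
Holding P constant, ∂Q/∂Y = 0.037.
η_Y = (∂Q/∂Y)·(Y/Q) = 0.037 × (4100/1033.980) = 0.15.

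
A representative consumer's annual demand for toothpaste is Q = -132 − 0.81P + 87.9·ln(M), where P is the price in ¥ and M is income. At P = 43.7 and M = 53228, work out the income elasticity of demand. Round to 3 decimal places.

0.111

At P = 43.7, M = 53228: Q = 789.161.
Holding P constant, ∂Q/∂M = 87.9/M = 0.00165139.
η_M = (∂Q/∂M)·(M/Q) = 0.00165139 × (53228/789.161) = 0.111.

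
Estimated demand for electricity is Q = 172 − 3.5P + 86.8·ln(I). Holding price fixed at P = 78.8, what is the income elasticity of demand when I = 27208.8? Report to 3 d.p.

At P = 78.8, I = 27208.8: Q = 782.540.
Holding P constant, ∂Q/∂I = 86.8/I = 0.00319014.
η_I = (∂Q/∂I)·(I/Q) = 0.00319014 × (27208.8/782.540) = 0.111.

0.111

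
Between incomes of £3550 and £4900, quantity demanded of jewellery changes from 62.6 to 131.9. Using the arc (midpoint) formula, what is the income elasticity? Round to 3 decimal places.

ΔQ = 131.9 − 62.6 = 69.3; midpoint Q̄ = (62.6 + 131.9)/2 = 97.25.
ΔI = 4900 − 3550 = 1350; midpoint Ī = (3550 + 4900)/2 = 4225.
η = (ΔQ/Q̄) ÷ (ΔI/Ī) = (69.3/97.25) ÷ (1350/4225) = 2.230.

2.230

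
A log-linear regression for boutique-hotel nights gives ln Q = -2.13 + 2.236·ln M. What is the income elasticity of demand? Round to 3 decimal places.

2.236

In a log-linear demand, the coefficient on ln M is the income elasticity.
So η = 2.236.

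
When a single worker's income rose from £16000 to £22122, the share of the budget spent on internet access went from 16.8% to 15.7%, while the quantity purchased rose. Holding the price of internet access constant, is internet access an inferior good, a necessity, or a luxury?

Quantity rises but the budget share falls as income rises, so 0 < η < 1.

necessity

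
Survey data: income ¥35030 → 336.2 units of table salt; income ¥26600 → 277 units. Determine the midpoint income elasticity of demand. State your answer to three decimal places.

ΔQ = 277 − 336.2 = -59.2; midpoint Q̄ = (336.2 + 277)/2 = 306.6.
ΔI = 26600 − 35030 = -8430; midpoint Ī = (35030 + 26600)/2 = 30815.
η = (ΔQ/Q̄) ÷ (ΔI/Ī) = (-59.2/306.6) ÷ (-8430/30815) = 0.706.

0.706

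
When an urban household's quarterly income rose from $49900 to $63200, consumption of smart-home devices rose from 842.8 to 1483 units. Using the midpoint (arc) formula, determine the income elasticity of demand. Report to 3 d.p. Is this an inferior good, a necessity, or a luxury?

ΔQ = 1483 − 842.8 = 640.2; midpoint Q̄ = (842.8 + 1483)/2 = 1162.9.
ΔI = 63200 − 49900 = 13300; midpoint Ī = (49900 + 63200)/2 = 56550.
η = (ΔQ/Q̄) ÷ (ΔI/Ī) = (640.2/1162.9) ÷ (13300/56550) = 2.341.
η > 1 ⇒ luxury.

2.341 (luxury)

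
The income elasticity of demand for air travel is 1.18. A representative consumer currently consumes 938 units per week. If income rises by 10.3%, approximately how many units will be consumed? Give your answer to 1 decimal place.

%ΔQ ≈ η × %ΔI = 1.18 × 10.3% = 12.154%.
New Q ≈ 938 × (1 + 0.12154) = 1052.0.

1052.0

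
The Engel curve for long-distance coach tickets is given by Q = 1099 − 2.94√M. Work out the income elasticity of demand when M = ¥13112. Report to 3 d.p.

At M = 13112: Q = 762.348.
dQ/dM = -2.94/(2√M) = -0.0128376 at this income.
η = (dQ/dM)·(M/Q) = -0.0128376 × (13112/762.348) = -0.221.

-0.221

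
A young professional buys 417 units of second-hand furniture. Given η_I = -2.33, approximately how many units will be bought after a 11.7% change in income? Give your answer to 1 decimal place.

303.3

%ΔQ ≈ η × %ΔI = -2.33 × 11.7% = -27.261%.
New Q ≈ 417 × (1 − 0.27261) = 303.3.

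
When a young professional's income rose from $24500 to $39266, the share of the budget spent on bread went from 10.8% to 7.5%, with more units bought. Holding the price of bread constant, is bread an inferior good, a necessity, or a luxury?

necessity

Quantity rises but the budget share falls as income rises, so 0 < η < 1.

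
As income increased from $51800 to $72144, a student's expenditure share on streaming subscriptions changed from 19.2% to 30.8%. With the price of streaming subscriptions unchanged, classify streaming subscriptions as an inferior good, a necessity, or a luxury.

The budget share rises as income rises, so η > 1.

luxury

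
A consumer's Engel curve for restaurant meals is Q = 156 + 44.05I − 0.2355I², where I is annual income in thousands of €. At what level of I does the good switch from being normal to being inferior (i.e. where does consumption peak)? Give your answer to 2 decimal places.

dQ/dI = 44.05 − 0.471I.
The good is inferior where dQ/dI < 0. Setting dQ/dI = 0 gives I = 44.05 / 0.471 = 93.52.

93.52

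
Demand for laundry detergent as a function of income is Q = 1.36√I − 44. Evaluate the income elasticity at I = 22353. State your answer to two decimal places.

0.64

At I = 22353: Q = 159.333.
dQ/dI = 1.36/(2√I) = 0.00454822 at this income.
η = (dQ/dI)·(I/Q) = 0.00454822 × (22353/159.333) = 0.64.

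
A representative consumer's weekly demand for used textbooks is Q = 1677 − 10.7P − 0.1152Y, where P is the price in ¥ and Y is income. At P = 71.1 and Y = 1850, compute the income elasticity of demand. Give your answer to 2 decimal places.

-0.30

At P = 71.1, Y = 1850: Q = 703.110.
Holding P constant, ∂Q/∂Y = −0.1152.
η_Y = (∂Q/∂Y)·(Y/Q) = -0.1152 × (1850/703.110) = -0.30.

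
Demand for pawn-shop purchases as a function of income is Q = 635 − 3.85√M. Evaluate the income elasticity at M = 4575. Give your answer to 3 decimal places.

At M = 4575: Q = 374.591.
dQ/dM = -3.85/(2√M) = -0.02846 at this income.
η = (dQ/dM)·(M/Q) = -0.02846 × (4575/374.591) = -0.348.

-0.348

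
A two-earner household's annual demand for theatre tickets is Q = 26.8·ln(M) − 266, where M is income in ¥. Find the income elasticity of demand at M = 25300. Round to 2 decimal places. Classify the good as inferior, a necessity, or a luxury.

At M = 25300: Q = 5.713.
dQ/dM = 26.8/M = 0.00105929 at this income.
η = (dQ/dM)·(M/Q) = 0.00105929 × (25300/5.713) = 4.69.
Since η > 1, the good is a luxury.

4.69 (luxury)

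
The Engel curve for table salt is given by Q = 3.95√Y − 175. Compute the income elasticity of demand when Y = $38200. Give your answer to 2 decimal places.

0.65

At Y = 38200: Q = 597.020.
dQ/dY = 3.95/(2√Y) = 0.010105 at this income.
η = (dQ/dY)·(Y/Q) = 0.010105 × (38200/597.020) = 0.65.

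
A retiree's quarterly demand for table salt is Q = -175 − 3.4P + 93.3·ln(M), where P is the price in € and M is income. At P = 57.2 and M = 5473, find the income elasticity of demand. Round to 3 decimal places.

0.215

At P = 57.2, M = 5473: Q = 433.607.
Holding P constant, ∂Q/∂M = 93.3/M = 0.0170473.
η_M = (∂Q/∂M)·(M/Q) = 0.0170473 × (5473/433.607) = 0.215.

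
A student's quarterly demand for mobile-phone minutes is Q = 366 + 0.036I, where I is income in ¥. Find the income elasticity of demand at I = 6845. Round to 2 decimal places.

0.40

At I = 6845: Q = 612.420.
dQ/dI = 0.036.
η = (dQ/dI)·(I/Q) = 0.036 × (6845/612.420) = 0.40.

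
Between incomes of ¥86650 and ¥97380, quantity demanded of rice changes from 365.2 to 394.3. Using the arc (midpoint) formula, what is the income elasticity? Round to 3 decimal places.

ΔQ = 394.3 − 365.2 = 29.1; midpoint Q̄ = (365.2 + 394.3)/2 = 379.75.
ΔI = 97380 − 86650 = 10730; midpoint Ī = (86650 + 97380)/2 = 92015.
η = (ΔQ/Q̄) ÷ (ΔI/Ī) = (29.1/379.75) ÷ (10730/92015) = 0.657.

0.657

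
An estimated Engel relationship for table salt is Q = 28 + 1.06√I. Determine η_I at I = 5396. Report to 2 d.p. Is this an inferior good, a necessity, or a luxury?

0.37 (necessity)

At I = 5396: Q = 105.865.
dQ/dI = 1.06/(2√I) = 0.00721506 at this income.
η = (dQ/dI)·(I/Q) = 0.00721506 × (5396/105.865) = 0.37.
Since 0 < η < 1, the good is a necessity.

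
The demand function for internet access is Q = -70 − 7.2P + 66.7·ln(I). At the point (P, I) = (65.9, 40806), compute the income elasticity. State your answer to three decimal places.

0.408

At P = 65.9, I = 40806: Q = 163.646.
Holding P constant, ∂Q/∂I = 66.7/I = 0.00163456.
η_I = (∂Q/∂I)·(I/Q) = 0.00163456 × (40806/163.646) = 0.408.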